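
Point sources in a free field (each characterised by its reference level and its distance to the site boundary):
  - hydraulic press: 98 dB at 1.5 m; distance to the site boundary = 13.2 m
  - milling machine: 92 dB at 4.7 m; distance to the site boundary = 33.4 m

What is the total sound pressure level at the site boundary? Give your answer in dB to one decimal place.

80.5 dB

Apply inverse-square spreading to bring every level to the receiver, then sum 10^(L/10).
hydraulic press: 98 − 20·log₁₀(13.2/1.5) = 98 − 18.89 = 79.11 dB.
milling machine: 92 − 20·log₁₀(33.4/4.7) = 92 − 17.03 = 74.97 dB.
Σ 10^(L/10) = 1.129e+08 → L_total = 10·log₁₀(1.129e+08) = 80.53 dB.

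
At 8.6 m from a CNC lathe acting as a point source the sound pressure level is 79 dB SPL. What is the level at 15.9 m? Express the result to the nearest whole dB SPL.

For a point source, L₂ = L₁ − 20·log₁₀(r₂/r₁).
L₂ = 79 − 20·log₁₀(15.9/8.6) = 79 − 5.338 = 73.66 dB SPL.

74 dB SPL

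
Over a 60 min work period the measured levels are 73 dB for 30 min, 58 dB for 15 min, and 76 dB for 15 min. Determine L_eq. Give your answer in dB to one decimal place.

The energy average is taken in the linear domain: L_eq = 10·log₁₀[(Σ tᵢ·10^(Lᵢ/10))/T], T = 60 min.
Σ tᵢ·10^(Lᵢ/10) = 30·10^(73/10) + 15·10^(58/10) + 15·10^(76/10) = 1.205e+09.
L_eq = 10·log₁₀(1.205e+09/60) = 73.03 dB.

73.0 dB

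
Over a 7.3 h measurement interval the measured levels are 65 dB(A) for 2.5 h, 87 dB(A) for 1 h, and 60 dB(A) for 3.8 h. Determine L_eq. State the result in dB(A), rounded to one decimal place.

The energy average is taken in the linear domain: L_eq = 10·log₁₀[(Σ tᵢ·10^(Lᵢ/10))/T], T = 7.3 h.
Σ tᵢ·10^(Lᵢ/10) = 2.5·10^(65/10) + 1·10^(87/10) + 3.8·10^(60/10) = 5.129e+08.
L_eq = 10·log₁₀(5.129e+08/7.3) = 78.47 dB(A).

78.5 dB(A)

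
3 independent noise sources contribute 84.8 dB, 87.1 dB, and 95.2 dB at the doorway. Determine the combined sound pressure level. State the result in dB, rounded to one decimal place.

For uncorrelated sources the intensities add, so convert each level to linear form, sum, and take 10·log₁₀ of the total.
Σ 10^(L/10) = 10^(84.8/10) + 10^(87.1/10) + 10^(95.2/10) = 4.126e+09.
L_total = 10·log₁₀(4.126e+09) = 96.16 dB.

96.2 dB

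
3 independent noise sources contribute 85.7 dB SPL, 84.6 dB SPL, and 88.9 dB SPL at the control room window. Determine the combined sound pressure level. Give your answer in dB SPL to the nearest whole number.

92 dB SPL

For uncorrelated sources the intensities add, so convert each level to linear form, sum, and take 10·log₁₀ of the total.
Σ 10^(L/10) = 10^(85.7/10) + 10^(84.6/10) + 10^(88.9/10) = 1.436e+09.
L_total = 10·log₁₀(1.436e+09) = 91.57 dB SPL.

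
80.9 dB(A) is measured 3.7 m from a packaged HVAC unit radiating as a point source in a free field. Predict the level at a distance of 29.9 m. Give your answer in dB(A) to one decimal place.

62.8 dB(A)

Point-source attenuation: ΔL = 20·log₁₀(r₂/r₁) = 20·log₁₀(29.9/3.7) = 18.149 dB.
L₂ = 80.9 − 20·log₁₀(29.9/3.7) = 80.9 − 18.149 = 62.75 dB(A).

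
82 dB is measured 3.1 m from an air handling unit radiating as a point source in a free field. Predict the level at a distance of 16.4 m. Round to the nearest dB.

68 dB

For a point source, L₂ = L₁ − 20·log₁₀(r₂/r₁).
L₂ = 82 − 20·log₁₀(16.4/3.1) = 82 − 14.470 = 67.53 dB.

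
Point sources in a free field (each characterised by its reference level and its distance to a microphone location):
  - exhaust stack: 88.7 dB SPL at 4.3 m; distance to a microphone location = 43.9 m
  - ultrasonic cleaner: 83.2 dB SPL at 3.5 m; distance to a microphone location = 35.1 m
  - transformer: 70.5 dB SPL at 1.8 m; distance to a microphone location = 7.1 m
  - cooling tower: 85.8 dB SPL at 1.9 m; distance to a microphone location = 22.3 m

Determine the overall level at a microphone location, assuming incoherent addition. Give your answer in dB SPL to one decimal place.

71.0 dB SPL

First find each source's level at the receiver (point-source: −20·log₁₀(r/r_ref)), then combine on an intensity basis.
exhaust stack: 88.7 − 20·log₁₀(43.9/4.3) = 88.7 − 20.18 = 68.52 dB SPL.
ultrasonic cleaner: 83.2 − 20·log₁₀(35.1/3.5) = 83.2 − 20.02 = 63.18 dB SPL.
transformer: 70.5 − 20·log₁₀(7.1/1.8) = 70.5 − 11.92 = 58.58 dB SPL.
cooling tower: 85.8 − 20·log₁₀(22.3/1.9) = 85.8 − 21.39 = 64.41 dB SPL.
Σ 10^(L/10) = 1.267e+07 → L_total = 10·log₁₀(1.267e+07) = 71.03 dB SPL.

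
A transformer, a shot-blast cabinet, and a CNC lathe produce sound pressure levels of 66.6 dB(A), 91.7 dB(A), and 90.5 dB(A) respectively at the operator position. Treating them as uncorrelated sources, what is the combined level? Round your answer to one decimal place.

94.2 dB(A)

Incoherent sources combine by intensity addition: L_total = 10·log₁₀(Σ 10^(L_i/10)).
Σ 10^(L/10) = 10^(66.6/10) + 10^(91.7/10) + 10^(90.5/10) = 2.606e+09.
L_total = 10·log₁₀(2.606e+09) = 94.16 dB(A).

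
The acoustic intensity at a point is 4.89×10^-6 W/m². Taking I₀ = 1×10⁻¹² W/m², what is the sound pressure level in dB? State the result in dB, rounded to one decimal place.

Dividing by I₀ shifts the exponent by 12: I/I₀ = 4.89×10^6.
L = 10·(0.6893 + 6) = 66.89 dB.

66.9 dB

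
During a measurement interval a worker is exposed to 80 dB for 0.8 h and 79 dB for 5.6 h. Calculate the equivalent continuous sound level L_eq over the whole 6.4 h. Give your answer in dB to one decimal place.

79.1 dB

Weight each interval's intensity by its duration and average over T = 6.4 h:
Σ tᵢ·10^(Lᵢ/10) = 0.8·10^(80/10) + 5.6·10^(79/10) = 5.248e+08.
L_eq = 10·log₁₀(5.248e+08/6.4) = 79.14 dB.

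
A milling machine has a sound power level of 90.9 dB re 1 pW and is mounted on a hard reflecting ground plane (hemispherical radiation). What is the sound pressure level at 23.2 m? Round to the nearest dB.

The power spreads over a hemisphere of area 2π·r², so L_p = L_w − 10·log₁₀(2π·r²).
2π·r² = 3382 m², 10·log₁₀ of that is 35.292 dB.
L_p = 90.9 − 35.292 = 55.61 dB.

56 dB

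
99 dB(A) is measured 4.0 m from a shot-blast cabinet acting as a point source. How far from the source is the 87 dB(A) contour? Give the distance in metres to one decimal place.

The 12.0 dB drop corresponds to a distance ratio of 10^(12.0/20) for a point source.
r₂ = 4.0·10^((99−87)/20) = 4.0·10^(12.0/20) = 15.92 m.

15.9 m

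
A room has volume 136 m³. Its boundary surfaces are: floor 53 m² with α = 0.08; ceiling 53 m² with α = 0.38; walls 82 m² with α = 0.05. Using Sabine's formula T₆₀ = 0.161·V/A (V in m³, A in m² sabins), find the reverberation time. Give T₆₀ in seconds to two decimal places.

0.77 s

A = Σ Sᵢαᵢ = 53·0.08 + 53·0.38 + 82·0.05 = 28.48 m².
T₆₀ = 0.161 × 136 / 28.48 = 0.769 s.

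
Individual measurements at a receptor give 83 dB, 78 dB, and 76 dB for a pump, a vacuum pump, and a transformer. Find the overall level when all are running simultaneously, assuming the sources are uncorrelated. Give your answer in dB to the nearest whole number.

For uncorrelated sources the intensities add, so convert each level to linear form, sum, and take 10·log₁₀ of the total.
Σ 10^(L/10) = 10^(83/10) + 10^(78/10) + 10^(76/10) = 3.024e+08.
L_total = 10·log₁₀(3.024e+08) = 84.81 dB.

85 dB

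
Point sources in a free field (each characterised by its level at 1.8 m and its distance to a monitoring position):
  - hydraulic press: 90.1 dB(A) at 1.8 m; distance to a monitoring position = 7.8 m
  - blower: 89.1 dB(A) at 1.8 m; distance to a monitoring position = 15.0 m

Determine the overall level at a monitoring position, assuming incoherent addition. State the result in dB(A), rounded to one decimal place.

78.2 dB(A)

Propagate each source to the receiver with L = L_ref − 20·log₁₀(r/r_ref), then add intensities.
hydraulic press: 90.1 − 20·log₁₀(7.8/1.8) = 90.1 − 12.74 = 77.36 dB(A).
blower: 89.1 − 20·log₁₀(15.0/1.8) = 89.1 − 18.42 = 70.68 dB(A).
Σ 10^(L/10) = 6.620e+07 → L_total = 10·log₁₀(6.620e+07) = 78.21 dB(A).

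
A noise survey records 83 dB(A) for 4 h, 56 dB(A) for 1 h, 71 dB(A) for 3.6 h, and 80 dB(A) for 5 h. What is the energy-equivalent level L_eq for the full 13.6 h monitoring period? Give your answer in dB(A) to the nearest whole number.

Weight each interval's intensity by its duration and average over T = 13.6 h:
Σ tᵢ·10^(Lᵢ/10) = 4·10^(83/10) + 1·10^(56/10) + 3.6·10^(71/10) + 5·10^(80/10) = 1.344e+09.
L_eq = 10·log₁₀(1.344e+09/13.6) = 79.95 dB(A).

80 dB(A)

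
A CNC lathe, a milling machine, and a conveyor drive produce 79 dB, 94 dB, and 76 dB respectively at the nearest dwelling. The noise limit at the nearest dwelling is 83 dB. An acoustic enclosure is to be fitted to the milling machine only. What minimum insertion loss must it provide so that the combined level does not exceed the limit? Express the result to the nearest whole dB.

The untreated sources together contribute 10^(79/10) + 10^(76/10) = 1.192e+08, i.e. 80.76 dB.
To meet 83 dB overall, the treated milling machine may contribute at most 10^(83/10) − 1.192e+08 = 8.028e+07, i.e. 79.05 dB.
So the milling machine must be reduced from 94 to 79.05 dB: IL = 14.95 dB.

15 dB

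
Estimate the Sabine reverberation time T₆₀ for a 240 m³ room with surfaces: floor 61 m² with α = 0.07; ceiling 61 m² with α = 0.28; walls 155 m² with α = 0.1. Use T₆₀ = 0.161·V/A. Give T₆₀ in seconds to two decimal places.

Total absorption A = 61·0.07 + 61·0.28 + 155·0.1 = 36.85 m² sabins.
T₆₀ = 0.161·V/A = 0.161·240/36.85 = 1.049 s.

1.05 s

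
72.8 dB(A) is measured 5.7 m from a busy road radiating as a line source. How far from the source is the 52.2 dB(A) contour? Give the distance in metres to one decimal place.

For a line source L₁ − L₂ = 10·log₁₀(r₂/r₁), so r₂ = r₁·10^((L₁−L₂)/10).
r₂ = 5.7·10^((72.8−52.2)/10) = 5.7·10^(20.6/10) = 654.45 m.

654.4 m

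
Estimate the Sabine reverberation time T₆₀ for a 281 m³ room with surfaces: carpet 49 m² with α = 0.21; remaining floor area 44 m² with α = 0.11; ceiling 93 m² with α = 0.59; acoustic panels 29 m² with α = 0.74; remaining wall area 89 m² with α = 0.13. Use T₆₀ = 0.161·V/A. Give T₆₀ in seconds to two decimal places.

0.44 s

Total absorption A = 49·0.21 + 44·0.11 + 93·0.59 + 29·0.74 + 89·0.13 = 103.03 m² sabins.
T₆₀ = 0.161·V/A = 0.161·281/103.03 = 0.439 s.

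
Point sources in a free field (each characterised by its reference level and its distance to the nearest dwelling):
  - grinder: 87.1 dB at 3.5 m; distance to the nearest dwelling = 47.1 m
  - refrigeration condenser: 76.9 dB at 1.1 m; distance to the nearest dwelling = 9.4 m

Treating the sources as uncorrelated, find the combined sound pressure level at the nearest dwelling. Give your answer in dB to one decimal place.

First find each source's level at the receiver (point-source: −20·log₁₀(r/r_ref)), then combine on an intensity basis.
grinder: 87.1 − 20·log₁₀(47.1/3.5) = 87.1 − 22.58 = 64.52 dB.
refrigeration condenser: 76.9 − 20·log₁₀(9.4/1.1) = 76.9 − 18.63 = 58.27 dB.
Σ 10^(L/10) = 3.503e+06 → L_total = 10·log₁₀(3.503e+06) = 65.44 dB.

65.4 dB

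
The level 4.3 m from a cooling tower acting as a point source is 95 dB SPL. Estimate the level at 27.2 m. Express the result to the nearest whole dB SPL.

Spherical spreading from a point source gives a 20·log₁₀(r₂/r₁) drop.
L₂ = 95 − 20·log₁₀(27.2/4.3) = 95 − 16.022 = 78.98 dB SPL.

79 dB SPL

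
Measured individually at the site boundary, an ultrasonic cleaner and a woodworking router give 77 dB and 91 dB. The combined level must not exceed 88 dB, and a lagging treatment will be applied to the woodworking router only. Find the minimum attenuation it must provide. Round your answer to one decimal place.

Everything except the woodworking router sums to 10^(77/10) = 5.012e+07 in linear terms, 77.00 dB.
To meet 88 dB overall, the treated woodworking router may contribute at most 10^(88/10) − 5.012e+07 = 5.808e+08, i.e. 87.64 dB.
So the woodworking router must be reduced from 91 to 87.64 dB: IL = 3.36 dB.

3.4 dB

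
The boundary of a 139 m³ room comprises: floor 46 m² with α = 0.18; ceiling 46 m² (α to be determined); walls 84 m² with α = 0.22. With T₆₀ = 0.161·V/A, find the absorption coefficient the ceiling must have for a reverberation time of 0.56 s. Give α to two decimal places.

0.29

From T₆₀ = 0.161·V/A, the target T₆₀ = 0.56 s needs A = 0.161·139/0.56 = 39.96 m².
Absorption from the other surfaces = 46·0.18 + 84·0.22 = 26.76 m², so the ceiling must supply 13.20 m² over 46 m².
α = 13.20/46 = 0.287.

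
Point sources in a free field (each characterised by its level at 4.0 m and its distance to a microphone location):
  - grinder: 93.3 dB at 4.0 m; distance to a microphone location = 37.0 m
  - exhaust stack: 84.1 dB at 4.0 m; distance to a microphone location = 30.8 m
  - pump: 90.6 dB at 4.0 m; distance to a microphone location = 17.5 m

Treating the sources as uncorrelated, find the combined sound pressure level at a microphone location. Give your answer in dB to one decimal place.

79.5 dB

First find each source's level at the receiver (point-source: −20·log₁₀(r/r_ref)), then combine on an intensity basis.
grinder: 93.3 − 20·log₁₀(37.0/4.0) = 93.3 − 19.32 = 73.98 dB.
exhaust stack: 84.1 − 20·log₁₀(30.8/4.0) = 84.1 − 17.73 = 66.37 dB.
pump: 90.6 − 20·log₁₀(17.5/4.0) = 90.6 − 12.82 = 77.78 dB.
Σ 10^(L/10) = 8.931e+07 → L_total = 10·log₁₀(8.931e+07) = 79.51 dB.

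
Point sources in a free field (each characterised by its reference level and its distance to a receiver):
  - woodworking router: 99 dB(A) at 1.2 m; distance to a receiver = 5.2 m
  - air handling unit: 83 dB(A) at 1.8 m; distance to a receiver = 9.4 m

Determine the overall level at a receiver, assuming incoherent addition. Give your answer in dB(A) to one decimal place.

86.3 dB(A)

Propagate each source to the receiver with L = L_ref − 20·log₁₀(r/r_ref), then add intensities.
woodworking router: 99 − 20·log₁₀(5.2/1.2) = 99 − 12.74 = 86.26 dB(A).
air handling unit: 83 − 20·log₁₀(9.4/1.8) = 83 − 14.36 = 68.64 dB(A).
Σ 10^(L/10) = 4.303e+08 → L_total = 10·log₁₀(4.303e+08) = 86.34 dB(A).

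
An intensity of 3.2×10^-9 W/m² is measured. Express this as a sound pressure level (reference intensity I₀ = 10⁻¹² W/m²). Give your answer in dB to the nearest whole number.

L = 10·log₁₀(I/I₀) = 10·log₁₀(3.2×10^-9/10⁻¹²) = 10·log₁₀(3.2×10^3).
L = 10·(0.5051 + 3) = 35.05 dB.

35 dB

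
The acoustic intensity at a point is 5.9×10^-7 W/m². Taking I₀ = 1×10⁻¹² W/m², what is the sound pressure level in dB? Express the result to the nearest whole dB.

Dividing by I₀ shifts the exponent by 12: I/I₀ = 5.9×10^5.
L = 10·(0.7709 + 5) = 57.71 dB.

58 dB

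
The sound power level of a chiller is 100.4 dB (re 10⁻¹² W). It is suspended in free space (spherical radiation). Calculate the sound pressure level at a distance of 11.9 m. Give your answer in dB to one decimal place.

67.9 dB

The power spreads over a sphere of area 4π·r², so L_p = L_w − 10·log₁₀(4π·r²).
4π·r² = 1780 m², 10·log₁₀ of that is 32.503 dB.
L_p = 100.4 − 32.503 = 67.90 dB.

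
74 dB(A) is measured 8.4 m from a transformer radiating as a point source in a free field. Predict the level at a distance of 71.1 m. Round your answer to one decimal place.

55.4 dB(A)

For a point source, L₂ = L₁ − 20·log₁₀(r₂/r₁).
L₂ = 74 − 20·log₁₀(71.1/8.4) = 74 − 18.552 = 55.45 dB(A).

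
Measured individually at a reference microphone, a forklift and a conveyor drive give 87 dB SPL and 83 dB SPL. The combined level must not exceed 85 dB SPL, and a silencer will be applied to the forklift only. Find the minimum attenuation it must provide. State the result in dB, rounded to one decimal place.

The untreated sources together contribute 10^(83/10) = 1.995e+08, i.e. 83.00 dB SPL.
The limit corresponds to 10^(85/10) = 3.162e+08; subtracting the fixed part leaves 1.167e+08 for the forklift, i.e. 80.67 dB SPL.
So the forklift must be reduced from 87 to 80.67 dB SPL: IL = 6.33 dB.

6.3 dB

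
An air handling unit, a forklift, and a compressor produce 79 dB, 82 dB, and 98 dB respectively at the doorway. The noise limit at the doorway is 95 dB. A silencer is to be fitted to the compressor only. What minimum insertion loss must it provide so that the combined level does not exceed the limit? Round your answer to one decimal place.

The untreated sources together contribute 10^(79/10) + 10^(82/10) = 2.379e+08, i.e. 83.76 dB.
To meet 95 dB overall, the treated compressor may contribute at most 10^(95/10) − 2.379e+08 = 2.924e+09, i.e. 94.66 dB.
So the compressor must be reduced from 98 to 94.66 dB: IL = 3.34 dB.

3.3 dB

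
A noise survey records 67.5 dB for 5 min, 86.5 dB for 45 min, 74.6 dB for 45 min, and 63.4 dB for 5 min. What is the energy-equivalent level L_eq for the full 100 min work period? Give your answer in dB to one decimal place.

L_eq = 10·log₁₀[(1/T)·Σ tᵢ·10^(Lᵢ/10)] with T = 100 min.
Σ tᵢ·10^(Lᵢ/10) = 5·10^(67.5/10) + 45·10^(86.5/10) + 45·10^(74.6/10) + 5·10^(63.4/10) = 2.144e+10.
L_eq = 10·log₁₀(2.144e+10/100) = 83.31 dB.

83.3 dB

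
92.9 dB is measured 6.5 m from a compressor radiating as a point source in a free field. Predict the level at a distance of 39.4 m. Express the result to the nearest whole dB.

77 dB

Point-source attenuation: ΔL = 20·log₁₀(r₂/r₁) = 20·log₁₀(39.4/6.5) = 15.652 dB.
L₂ = 92.9 − 20·log₁₀(39.4/6.5) = 92.9 − 15.652 = 77.25 dB.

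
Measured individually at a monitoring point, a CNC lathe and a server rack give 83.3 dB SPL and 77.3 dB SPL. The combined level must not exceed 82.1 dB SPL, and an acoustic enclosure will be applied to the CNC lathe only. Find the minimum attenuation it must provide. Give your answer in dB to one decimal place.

2.9 dB

Fixed contribution from the other source: Σ 10^(L/10) = 10^(77.3/10) = 5.370e+07 (77.30 dB SPL).
To meet 82.1 dB SPL overall, the treated CNC lathe may contribute at most 10^(82.1/10) − 5.370e+07 = 1.085e+08, i.e. 80.35 dB SPL.
So the CNC lathe must be reduced from 83.3 to 80.35 dB SPL: IL = 2.95 dB.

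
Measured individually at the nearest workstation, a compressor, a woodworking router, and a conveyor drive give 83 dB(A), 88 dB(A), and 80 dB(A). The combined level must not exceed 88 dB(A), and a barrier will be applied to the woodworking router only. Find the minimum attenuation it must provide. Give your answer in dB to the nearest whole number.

3 dB

Fixed contribution from the other sources: Σ 10^(L/10) = 10^(83/10) + 10^(80/10) = 2.995e+08 (84.76 dB(A)).
The limit corresponds to 10^(88/10) = 6.310e+08; subtracting the fixed part leaves 3.314e+08 for the woodworking router, i.e. 85.20 dB(A).
So the woodworking router must be reduced from 88 to 85.20 dB(A): IL = 2.80 dB.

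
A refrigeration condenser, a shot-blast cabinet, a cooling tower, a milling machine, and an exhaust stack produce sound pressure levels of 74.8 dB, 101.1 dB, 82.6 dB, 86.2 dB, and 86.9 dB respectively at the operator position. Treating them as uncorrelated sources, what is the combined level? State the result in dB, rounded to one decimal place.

For uncorrelated sources the intensities add, so convert each level to linear form, sum, and take 10·log₁₀ of the total.
Σ 10^(L/10) = 10^(74.8/10) + 10^(101.1/10) + 10^(82.6/10) + 10^(86.2/10) + 10^(86.9/10) = 1.400e+10.
L_total = 10·log₁₀(1.400e+10) = 101.46 dB.

101.5 dB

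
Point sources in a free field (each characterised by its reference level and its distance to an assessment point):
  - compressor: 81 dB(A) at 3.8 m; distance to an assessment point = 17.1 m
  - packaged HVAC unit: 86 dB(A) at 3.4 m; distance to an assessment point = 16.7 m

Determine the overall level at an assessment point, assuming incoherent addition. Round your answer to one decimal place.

Propagate each source to the receiver with L = L_ref − 20·log₁₀(r/r_ref), then add intensities.
compressor: 81 − 20·log₁₀(17.1/3.8) = 81 − 13.06 = 67.94 dB(A).
packaged HVAC unit: 86 − 20·log₁₀(16.7/3.4) = 86 − 13.82 = 72.18 dB(A).
Σ 10^(L/10) = 2.272e+07 → L_total = 10·log₁₀(2.272e+07) = 73.56 dB(A).

73.6 dB(A)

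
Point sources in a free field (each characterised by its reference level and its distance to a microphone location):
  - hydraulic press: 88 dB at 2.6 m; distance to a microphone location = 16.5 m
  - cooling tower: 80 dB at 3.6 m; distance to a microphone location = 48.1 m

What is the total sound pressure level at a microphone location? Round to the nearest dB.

Propagate each source to the receiver with L = L_ref − 20·log₁₀(r/r_ref), then add intensities.
hydraulic press: 88 − 20·log₁₀(16.5/2.6) = 88 − 16.05 = 71.95 dB.
cooling tower: 80 − 20·log₁₀(48.1/3.6) = 80 − 22.52 = 57.48 dB.
Σ 10^(L/10) = 1.623e+07 → L_total = 10·log₁₀(1.623e+07) = 72.10 dB.

72 dB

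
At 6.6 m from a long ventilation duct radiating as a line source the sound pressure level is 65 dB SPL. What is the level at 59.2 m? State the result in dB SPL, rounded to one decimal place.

Cylindrical spreading from a line source gives a 10·log₁₀(r₂/r₁) drop.
L₂ = 65 − 10·log₁₀(59.2/6.6) = 65 − 9.528 = 55.47 dB SPL.

55.5 dB SPL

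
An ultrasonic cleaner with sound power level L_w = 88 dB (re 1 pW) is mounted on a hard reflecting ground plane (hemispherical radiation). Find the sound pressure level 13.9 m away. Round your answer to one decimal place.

57.2 dB

The power spreads over a hemisphere of area 2π·r², so L_p = L_w − 10·log₁₀(2π·r²).
2π·r² = 1214 m², 10·log₁₀ of that is 30.842 dB.
L_p = 88 − 30.842 = 57.16 dB.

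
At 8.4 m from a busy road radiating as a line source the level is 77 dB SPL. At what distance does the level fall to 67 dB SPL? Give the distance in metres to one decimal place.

Line-source spreading drops the level by 10·log₁₀(r₂/r₁); inverting, r₂/r₁ = 10^(ΔL/10).
r₂ = 8.4·10^((77−67)/10) = 8.4·10^(10.0/10) = 84.00 m.

84.0 m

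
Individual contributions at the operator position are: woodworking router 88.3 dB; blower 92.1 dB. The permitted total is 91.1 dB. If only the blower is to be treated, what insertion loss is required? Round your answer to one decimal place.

Everything except the blower sums to 10^(88.3/10) = 6.761e+08 in linear terms, 88.30 dB.
To meet 91.1 dB overall, the treated blower may contribute at most 10^(91.1/10) − 6.761e+08 = 6.122e+08, i.e. 87.87 dB.
So the blower must be reduced from 92.1 to 87.87 dB: IL = 4.23 dB.

4.2 dB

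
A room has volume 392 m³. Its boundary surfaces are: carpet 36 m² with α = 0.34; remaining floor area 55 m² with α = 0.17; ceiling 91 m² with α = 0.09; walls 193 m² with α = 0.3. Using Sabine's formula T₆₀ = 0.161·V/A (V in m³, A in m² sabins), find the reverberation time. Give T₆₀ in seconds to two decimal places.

A = Σ Sᵢαᵢ = 36·0.34 + 55·0.17 + 91·0.09 + 193·0.3 = 87.68 m².
T₆₀ = 0.161·V/A = 0.161·392/87.68 = 0.720 s.

0.72 s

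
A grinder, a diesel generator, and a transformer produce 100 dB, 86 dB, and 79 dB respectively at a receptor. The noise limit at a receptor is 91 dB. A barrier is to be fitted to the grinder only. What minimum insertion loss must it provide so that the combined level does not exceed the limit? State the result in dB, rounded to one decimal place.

The untreated sources together contribute 10^(86/10) + 10^(79/10) = 4.775e+08, i.e. 86.79 dB.
The limit corresponds to 10^(91/10) = 1.259e+09; subtracting the fixed part leaves 7.814e+08 for the grinder, i.e. 88.93 dB.
So the grinder must be reduced from 100 to 88.93 dB: IL = 11.07 dB.

11.1 dB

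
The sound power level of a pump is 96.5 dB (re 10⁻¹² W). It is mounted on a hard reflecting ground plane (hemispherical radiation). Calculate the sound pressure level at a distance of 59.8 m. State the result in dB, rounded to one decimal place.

53.0 dB

The power spreads over a hemisphere of area 2π·r², so L_p = L_w − 10·log₁₀(2π·r²).
2π·r² = 2.247e+04 m², 10·log₁₀ of that is 43.516 dB.
L_p = 96.5 − 43.516 = 52.98 dB.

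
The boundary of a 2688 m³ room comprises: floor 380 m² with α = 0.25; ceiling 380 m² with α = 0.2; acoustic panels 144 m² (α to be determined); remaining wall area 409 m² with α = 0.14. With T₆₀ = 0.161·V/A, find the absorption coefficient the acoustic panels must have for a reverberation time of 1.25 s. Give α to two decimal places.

Required total absorption A = 0.161·2688/1.25 = 346.21 m².
Absorption from the other surfaces = 380·0.25 + 380·0.2 + 409·0.14 = 228.26 m², so the acoustic panels must supply 117.95 m² over 144 m².
α = 117.95/144 = 0.819.

0.82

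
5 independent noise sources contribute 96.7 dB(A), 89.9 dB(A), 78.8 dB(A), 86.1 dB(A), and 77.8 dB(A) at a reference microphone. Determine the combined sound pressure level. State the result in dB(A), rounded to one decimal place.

97.9 dB(A)

Incoherent sources combine by intensity addition: L_total = 10·log₁₀(Σ 10^(L_i/10)).
Σ 10^(L/10) = 10^(96.7/10) + 10^(89.9/10) + 10^(78.8/10) + 10^(86.1/10) + 10^(77.8/10) = 6.198e+09.
L_total = 10·log₁₀(6.198e+09) = 97.92 dB(A).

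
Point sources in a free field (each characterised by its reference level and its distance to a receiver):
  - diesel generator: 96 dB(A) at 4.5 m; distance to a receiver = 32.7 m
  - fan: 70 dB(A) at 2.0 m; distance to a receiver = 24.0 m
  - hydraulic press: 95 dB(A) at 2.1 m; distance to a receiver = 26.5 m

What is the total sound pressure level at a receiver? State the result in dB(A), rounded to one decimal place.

Propagate each source to the receiver with L = L_ref − 20·log₁₀(r/r_ref), then add intensities.
diesel generator: 96 − 20·log₁₀(32.7/4.5) = 96 − 17.23 = 78.77 dB(A).
fan: 70 − 20·log₁₀(24.0/2.0) = 70 − 21.58 = 48.42 dB(A).
hydraulic press: 95 − 20·log₁₀(26.5/2.1) = 95 − 22.02 = 72.98 dB(A).
Σ 10^(L/10) = 9.532e+07 → L_total = 10·log₁₀(9.532e+07) = 79.79 dB(A).

79.8 dB(A)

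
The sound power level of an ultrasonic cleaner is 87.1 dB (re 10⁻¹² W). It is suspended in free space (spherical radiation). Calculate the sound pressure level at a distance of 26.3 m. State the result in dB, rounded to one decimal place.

47.7 dB

L_p = L_w − 10·log₁₀(4π·r²) with r = 26.3 m.
4π·r² = 8692 m², 10·log₁₀ of that is 39.391 dB.
L_p = 87.1 − 39.391 = 47.71 dB.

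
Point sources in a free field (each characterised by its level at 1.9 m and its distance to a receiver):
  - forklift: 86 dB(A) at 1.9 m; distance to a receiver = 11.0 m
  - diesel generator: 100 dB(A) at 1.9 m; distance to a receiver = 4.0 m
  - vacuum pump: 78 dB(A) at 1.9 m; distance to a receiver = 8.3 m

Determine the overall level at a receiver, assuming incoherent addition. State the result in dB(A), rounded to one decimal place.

Propagate each source to the receiver with L = L_ref − 20·log₁₀(r/r_ref), then add intensities.
forklift: 86 − 20·log₁₀(11.0/1.9) = 86 − 15.25 = 70.75 dB(A).
diesel generator: 100 − 20·log₁₀(4.0/1.9) = 100 − 6.47 = 93.53 dB(A).
vacuum pump: 78 − 20·log₁₀(8.3/1.9) = 78 − 12.81 = 65.19 dB(A).
Σ 10^(L/10) = 2.271e+09 → L_total = 10·log₁₀(2.271e+09) = 93.56 dB(A).

93.6 dB(A)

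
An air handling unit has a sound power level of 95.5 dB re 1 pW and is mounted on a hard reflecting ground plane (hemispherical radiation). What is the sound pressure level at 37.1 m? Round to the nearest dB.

56 dB

The power spreads over a hemisphere of area 2π·r², so L_p = L_w − 10·log₁₀(2π·r²).
2π·r² = 8648 m², 10·log₁₀ of that is 39.369 dB.
L_p = 95.5 − 39.369 = 56.13 dB.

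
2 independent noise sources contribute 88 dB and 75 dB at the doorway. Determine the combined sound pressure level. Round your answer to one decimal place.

88.2 dB

Incoherent sources combine by intensity addition: L_total = 10·log₁₀(Σ 10^(L_i/10)).
Σ 10^(L/10) = 10^(88/10) + 10^(75/10) = 6.626e+08.
L_total = 10·log₁₀(6.626e+08) = 88.21 dB.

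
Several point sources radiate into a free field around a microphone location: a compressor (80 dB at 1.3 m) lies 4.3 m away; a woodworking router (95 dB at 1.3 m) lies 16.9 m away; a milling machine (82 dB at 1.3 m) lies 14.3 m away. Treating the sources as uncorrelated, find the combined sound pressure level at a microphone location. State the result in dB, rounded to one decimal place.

First find each source's level at the receiver (point-source: −20·log₁₀(r/r_ref)), then combine on an intensity basis.
compressor: 80 − 20·log₁₀(4.3/1.3) = 80 − 10.39 = 69.61 dB.
woodworking router: 95 − 20·log₁₀(16.9/1.3) = 95 − 22.28 = 72.72 dB.
milling machine: 82 − 20·log₁₀(14.3/1.3) = 82 − 20.83 = 61.17 dB.
Σ 10^(L/10) = 2.916e+07 → L_total = 10·log₁₀(2.916e+07) = 74.65 dB.

74.6 dB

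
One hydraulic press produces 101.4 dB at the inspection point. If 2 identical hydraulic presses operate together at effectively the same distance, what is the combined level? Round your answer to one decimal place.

104.4 dB

N identical incoherent sources raise the level by 10·log₁₀ N.
L_total = 101.4 + 10·log₁₀(2) = 101.4 + 3.010 = 104.41 dB.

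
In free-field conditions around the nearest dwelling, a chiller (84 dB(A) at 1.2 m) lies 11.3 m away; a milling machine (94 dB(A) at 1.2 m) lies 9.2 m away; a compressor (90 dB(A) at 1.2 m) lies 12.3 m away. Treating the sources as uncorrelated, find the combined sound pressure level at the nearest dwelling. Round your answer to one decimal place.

77.4 dB(A)

Propagate each source to the receiver with L = L_ref − 20·log₁₀(r/r_ref), then add intensities.
chiller: 84 − 20·log₁₀(11.3/1.2) = 84 − 19.48 = 64.52 dB(A).
milling machine: 94 − 20·log₁₀(9.2/1.2) = 94 − 17.69 = 76.31 dB(A).
compressor: 90 − 20·log₁₀(12.3/1.2) = 90 − 20.21 = 69.79 dB(A).
Σ 10^(L/10) = 5.509e+07 → L_total = 10·log₁₀(5.509e+07) = 77.41 dB(A).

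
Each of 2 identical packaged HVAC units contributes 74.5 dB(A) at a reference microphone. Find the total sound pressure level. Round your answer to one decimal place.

77.5 dB(A)

N identical incoherent sources raise the level by 10·log₁₀ N.
L_total = 74.5 + 10·log₁₀(2) = 74.5 + 3.010 = 77.51 dB(A).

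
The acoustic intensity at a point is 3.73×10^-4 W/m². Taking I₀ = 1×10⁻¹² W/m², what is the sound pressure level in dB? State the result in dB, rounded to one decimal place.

I/I₀ = 3.73×10^-4/10⁻¹² = 3.73×10^8, and L = 10·log₁₀(I/I₀).
L = 10·(0.5717 + 8) = 85.72 dB.

85.7 dB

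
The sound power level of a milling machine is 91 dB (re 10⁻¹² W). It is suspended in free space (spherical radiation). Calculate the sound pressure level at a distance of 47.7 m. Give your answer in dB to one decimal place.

46.4 dB

Free-field spherical radiation: L_p = L_w − 10·log₁₀(4π·r²), r = 47.7 m.
4π·r² = 2.859e+04 m², 10·log₁₀ of that is 44.562 dB.
L_p = 91 − 44.562 = 46.44 dB.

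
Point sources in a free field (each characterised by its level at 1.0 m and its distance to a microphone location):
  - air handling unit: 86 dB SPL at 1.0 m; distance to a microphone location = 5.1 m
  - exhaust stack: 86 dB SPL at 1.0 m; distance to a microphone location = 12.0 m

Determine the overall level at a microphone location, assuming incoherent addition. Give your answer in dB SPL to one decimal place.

72.6 dB SPL

First find each source's level at the receiver (point-source: −20·log₁₀(r/r_ref)), then combine on an intensity basis.
air handling unit: 86 − 20·log₁₀(5.1/1.0) = 86 − 14.15 = 71.85 dB SPL.
exhaust stack: 86 − 20·log₁₀(12.0/1.0) = 86 − 21.58 = 64.42 dB SPL.
Σ 10^(L/10) = 1.807e+07 → L_total = 10·log₁₀(1.807e+07) = 72.57 dB SPL.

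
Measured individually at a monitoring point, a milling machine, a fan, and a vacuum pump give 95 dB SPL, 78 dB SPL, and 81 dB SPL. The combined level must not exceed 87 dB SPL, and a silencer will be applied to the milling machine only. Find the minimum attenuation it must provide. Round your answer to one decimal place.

Fixed contribution from the other sources: Σ 10^(L/10) = 10^(78/10) + 10^(81/10) = 1.890e+08 (82.76 dB SPL).
The limit corresponds to 10^(87/10) = 5.012e+08; subtracting the fixed part leaves 3.122e+08 for the milling machine, i.e. 84.94 dB SPL.
Required insertion loss = 95 − 84.94 = 10.06 dB.

10.1 dB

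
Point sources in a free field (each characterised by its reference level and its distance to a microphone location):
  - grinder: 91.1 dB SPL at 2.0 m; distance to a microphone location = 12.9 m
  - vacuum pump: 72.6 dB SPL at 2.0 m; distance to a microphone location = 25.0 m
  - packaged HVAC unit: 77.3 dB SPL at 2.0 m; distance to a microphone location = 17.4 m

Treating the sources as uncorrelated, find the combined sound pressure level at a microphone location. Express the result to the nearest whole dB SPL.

75 dB SPL

Apply inverse-square spreading to bring every level to the receiver, then sum 10^(L/10).
grinder: 91.1 − 20·log₁₀(12.9/2.0) = 91.1 − 16.19 = 74.91 dB SPL.
vacuum pump: 72.6 − 20·log₁₀(25.0/2.0) = 72.6 − 21.94 = 50.66 dB SPL.
packaged HVAC unit: 77.3 − 20·log₁₀(17.4/2.0) = 77.3 − 18.79 = 58.51 dB SPL.
Σ 10^(L/10) = 3.179e+07 → L_total = 10·log₁₀(3.179e+07) = 75.02 dB SPL.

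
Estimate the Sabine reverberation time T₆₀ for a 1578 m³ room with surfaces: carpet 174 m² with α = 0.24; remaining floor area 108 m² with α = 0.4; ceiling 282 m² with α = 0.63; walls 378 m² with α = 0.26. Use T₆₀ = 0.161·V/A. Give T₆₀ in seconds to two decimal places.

A = Σ Sᵢαᵢ = 174·0.24 + 108·0.4 + 282·0.63 + 378·0.26 = 360.90 m².
T₆₀ = 0.161·V/A = 0.161·1578/360.90 = 0.704 s.

0.70 s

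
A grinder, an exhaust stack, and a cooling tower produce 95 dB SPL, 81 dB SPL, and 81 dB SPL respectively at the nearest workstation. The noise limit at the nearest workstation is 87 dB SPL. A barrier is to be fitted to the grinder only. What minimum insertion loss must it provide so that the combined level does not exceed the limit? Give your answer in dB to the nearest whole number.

11 dB

Everything except the grinder sums to 10^(81/10) + 10^(81/10) = 2.518e+08 in linear terms, 84.01 dB SPL.
The limit corresponds to 10^(87/10) = 5.012e+08; subtracting the fixed part leaves 2.494e+08 for the grinder, i.e. 83.97 dB SPL.
So the grinder must be reduced from 95 to 83.97 dB SPL: IL = 11.03 dB.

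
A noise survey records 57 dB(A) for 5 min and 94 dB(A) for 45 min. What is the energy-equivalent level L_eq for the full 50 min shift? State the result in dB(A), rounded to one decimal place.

L_eq = 10·log₁₀[(1/T)·Σ tᵢ·10^(Lᵢ/10)] with T = 50 min.
Σ tᵢ·10^(Lᵢ/10) = 5·10^(57/10) + 45·10^(94/10) = 1.130e+11.
L_eq = 10·log₁₀(1.130e+11/50) = 93.54 dB(A).

93.5 dB(A)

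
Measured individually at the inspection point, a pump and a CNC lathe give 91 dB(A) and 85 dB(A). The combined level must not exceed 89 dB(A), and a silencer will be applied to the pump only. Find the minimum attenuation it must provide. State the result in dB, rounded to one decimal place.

4.2 dB

Everything except the pump sums to 10^(85/10) = 3.162e+08 in linear terms, 85.00 dB(A).
To meet 89 dB(A) overall, the treated pump may contribute at most 10^(89/10) − 3.162e+08 = 4.781e+08, i.e. 86.80 dB(A).
Required insertion loss = 91 − 86.80 = 4.20 dB.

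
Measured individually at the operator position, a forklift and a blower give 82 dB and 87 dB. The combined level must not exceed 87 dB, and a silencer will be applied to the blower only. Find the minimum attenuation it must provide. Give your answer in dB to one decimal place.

1.7 dB

Everything except the blower sums to 10^(82/10) = 1.585e+08 in linear terms, 82.00 dB.
The limit corresponds to 10^(87/10) = 5.012e+08; subtracting the fixed part leaves 3.427e+08 for the blower, i.e. 85.35 dB.
Required insertion loss = 87 − 85.35 = 1.65 dB.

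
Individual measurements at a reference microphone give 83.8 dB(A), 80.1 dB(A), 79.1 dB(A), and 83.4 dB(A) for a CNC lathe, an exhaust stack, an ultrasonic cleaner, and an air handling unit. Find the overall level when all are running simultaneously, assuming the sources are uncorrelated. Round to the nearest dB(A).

88 dB(A)

For uncorrelated sources the intensities add, so convert each level to linear form, sum, and take 10·log₁₀ of the total.
Σ 10^(L/10) = 10^(83.8/10) + 10^(80.1/10) + 10^(79.1/10) + 10^(83.4/10) = 6.423e+08.
L_total = 10·log₁₀(6.423e+08) = 88.08 dB(A).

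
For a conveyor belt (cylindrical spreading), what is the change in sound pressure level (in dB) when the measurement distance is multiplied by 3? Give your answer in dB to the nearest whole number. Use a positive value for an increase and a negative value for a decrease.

With cylindrical spreading the level changes by −10·log₁₀(r₂/r₁).
ΔL = −10·log₁₀(3) = -4.77 dB.

-5 dB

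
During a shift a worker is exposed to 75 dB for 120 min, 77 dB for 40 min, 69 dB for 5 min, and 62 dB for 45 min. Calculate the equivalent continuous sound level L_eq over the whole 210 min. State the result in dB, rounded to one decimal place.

Weight each interval's intensity by its duration and average over T = 210 min:
Σ tᵢ·10^(Lᵢ/10) = 120·10^(75/10) + 40·10^(77/10) + 5·10^(69/10) + 45·10^(62/10) = 5.911e+09.
L_eq = 10·log₁₀(5.911e+09/210) = 74.49 dB.

74.5 dB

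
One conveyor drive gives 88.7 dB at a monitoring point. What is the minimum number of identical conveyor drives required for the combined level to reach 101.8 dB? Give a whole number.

21

Need L₁ + 10·log₁₀ N ≥ 101.8, i.e. log₁₀ N ≥ 1.31.
N ≥ 10^(13.1/10) = 20.417, so N = 21.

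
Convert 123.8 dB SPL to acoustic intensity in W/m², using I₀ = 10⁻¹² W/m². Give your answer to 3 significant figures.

I/I₀ = 10^(123.8/10) = 2.399e+12, so I = 2.399e+12 × 10⁻¹² W/m².

2.40 W/m²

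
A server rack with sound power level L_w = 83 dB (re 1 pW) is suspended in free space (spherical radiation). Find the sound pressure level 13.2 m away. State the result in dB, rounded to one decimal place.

49.6 dB

The power spreads over a sphere of area 4π·r², so L_p = L_w − 10·log₁₀(4π·r²).
4π·r² = 2190 m², 10·log₁₀ of that is 33.404 dB.
L_p = 83 − 33.404 = 49.60 dB.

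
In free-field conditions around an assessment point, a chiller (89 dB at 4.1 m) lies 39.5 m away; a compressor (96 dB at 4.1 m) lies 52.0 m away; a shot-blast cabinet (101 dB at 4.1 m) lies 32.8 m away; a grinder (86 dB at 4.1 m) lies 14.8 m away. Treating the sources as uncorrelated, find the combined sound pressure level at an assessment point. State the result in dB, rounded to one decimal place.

Apply inverse-square spreading to bring every level to the receiver, then sum 10^(L/10).
chiller: 89 − 20·log₁₀(39.5/4.1) = 89 − 19.68 = 69.32 dB.
compressor: 96 − 20·log₁₀(52.0/4.1) = 96 − 22.06 = 73.94 dB.
shot-blast cabinet: 101 − 20·log₁₀(32.8/4.1) = 101 − 18.06 = 82.94 dB.
grinder: 86 − 20·log₁₀(14.8/4.1) = 86 − 11.15 = 74.85 dB.
Σ 10^(L/10) = 2.606e+08 → L_total = 10·log₁₀(2.606e+08) = 84.16 dB.

84.2 dB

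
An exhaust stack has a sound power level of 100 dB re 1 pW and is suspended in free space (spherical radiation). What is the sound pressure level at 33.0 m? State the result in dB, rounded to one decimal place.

The power spreads over a sphere of area 4π·r², so L_p = L_w − 10·log₁₀(4π·r²).
4π·r² = 1.368e+04 m², 10·log₁₀ of that is 41.362 dB.
L_p = 100 − 41.362 = 58.64 dB.

58.6 dB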